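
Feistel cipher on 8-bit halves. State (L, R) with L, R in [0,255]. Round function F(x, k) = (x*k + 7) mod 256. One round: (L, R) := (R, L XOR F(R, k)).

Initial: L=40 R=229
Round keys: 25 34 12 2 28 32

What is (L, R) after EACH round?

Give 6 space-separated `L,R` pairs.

Round 1 (k=25): L=229 R=76
Round 2 (k=34): L=76 R=250
Round 3 (k=12): L=250 R=243
Round 4 (k=2): L=243 R=23
Round 5 (k=28): L=23 R=120
Round 6 (k=32): L=120 R=16

Answer: 229,76 76,250 250,243 243,23 23,120 120,16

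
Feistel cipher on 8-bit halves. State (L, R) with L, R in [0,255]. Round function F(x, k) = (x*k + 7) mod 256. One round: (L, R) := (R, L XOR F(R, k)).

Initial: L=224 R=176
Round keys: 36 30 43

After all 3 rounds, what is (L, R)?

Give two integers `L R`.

Answer: 41 205

Derivation:
Round 1 (k=36): L=176 R=39
Round 2 (k=30): L=39 R=41
Round 3 (k=43): L=41 R=205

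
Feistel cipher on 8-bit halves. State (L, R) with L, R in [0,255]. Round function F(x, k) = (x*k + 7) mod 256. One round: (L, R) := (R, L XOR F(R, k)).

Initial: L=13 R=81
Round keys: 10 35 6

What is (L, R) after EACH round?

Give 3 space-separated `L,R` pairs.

Answer: 81,60 60,106 106,191

Derivation:
Round 1 (k=10): L=81 R=60
Round 2 (k=35): L=60 R=106
Round 3 (k=6): L=106 R=191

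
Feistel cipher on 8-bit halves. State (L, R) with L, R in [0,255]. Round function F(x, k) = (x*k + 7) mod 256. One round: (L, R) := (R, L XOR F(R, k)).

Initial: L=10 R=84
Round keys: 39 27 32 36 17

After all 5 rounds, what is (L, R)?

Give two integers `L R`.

Answer: 129 134

Derivation:
Round 1 (k=39): L=84 R=217
Round 2 (k=27): L=217 R=190
Round 3 (k=32): L=190 R=30
Round 4 (k=36): L=30 R=129
Round 5 (k=17): L=129 R=134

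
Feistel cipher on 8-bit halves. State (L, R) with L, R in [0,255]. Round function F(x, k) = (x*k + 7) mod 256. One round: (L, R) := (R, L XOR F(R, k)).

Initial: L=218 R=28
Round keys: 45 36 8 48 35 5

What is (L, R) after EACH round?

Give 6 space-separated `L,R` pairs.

Round 1 (k=45): L=28 R=41
Round 2 (k=36): L=41 R=215
Round 3 (k=8): L=215 R=150
Round 4 (k=48): L=150 R=240
Round 5 (k=35): L=240 R=65
Round 6 (k=5): L=65 R=188

Answer: 28,41 41,215 215,150 150,240 240,65 65,188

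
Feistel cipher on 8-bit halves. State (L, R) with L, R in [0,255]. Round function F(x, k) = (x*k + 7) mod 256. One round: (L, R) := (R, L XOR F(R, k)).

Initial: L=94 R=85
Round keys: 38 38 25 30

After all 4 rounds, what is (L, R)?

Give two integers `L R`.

Round 1 (k=38): L=85 R=251
Round 2 (k=38): L=251 R=28
Round 3 (k=25): L=28 R=56
Round 4 (k=30): L=56 R=139

Answer: 56 139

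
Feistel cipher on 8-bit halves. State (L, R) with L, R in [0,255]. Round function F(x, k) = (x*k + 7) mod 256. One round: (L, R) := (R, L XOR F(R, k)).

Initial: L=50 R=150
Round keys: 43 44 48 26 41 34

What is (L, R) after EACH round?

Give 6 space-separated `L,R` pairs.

Round 1 (k=43): L=150 R=11
Round 2 (k=44): L=11 R=125
Round 3 (k=48): L=125 R=124
Round 4 (k=26): L=124 R=226
Round 5 (k=41): L=226 R=69
Round 6 (k=34): L=69 R=211

Answer: 150,11 11,125 125,124 124,226 226,69 69,211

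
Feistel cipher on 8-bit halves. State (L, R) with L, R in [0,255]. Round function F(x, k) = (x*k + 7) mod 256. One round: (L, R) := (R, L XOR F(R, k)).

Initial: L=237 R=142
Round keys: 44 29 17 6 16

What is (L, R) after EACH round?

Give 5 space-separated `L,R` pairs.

Round 1 (k=44): L=142 R=130
Round 2 (k=29): L=130 R=79
Round 3 (k=17): L=79 R=196
Round 4 (k=6): L=196 R=208
Round 5 (k=16): L=208 R=195

Answer: 142,130 130,79 79,196 196,208 208,195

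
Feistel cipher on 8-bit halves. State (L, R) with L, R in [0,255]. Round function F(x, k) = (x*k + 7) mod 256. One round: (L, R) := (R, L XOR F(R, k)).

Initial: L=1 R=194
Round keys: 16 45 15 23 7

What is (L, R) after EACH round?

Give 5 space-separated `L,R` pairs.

Round 1 (k=16): L=194 R=38
Round 2 (k=45): L=38 R=119
Round 3 (k=15): L=119 R=38
Round 4 (k=23): L=38 R=6
Round 5 (k=7): L=6 R=23

Answer: 194,38 38,119 119,38 38,6 6,23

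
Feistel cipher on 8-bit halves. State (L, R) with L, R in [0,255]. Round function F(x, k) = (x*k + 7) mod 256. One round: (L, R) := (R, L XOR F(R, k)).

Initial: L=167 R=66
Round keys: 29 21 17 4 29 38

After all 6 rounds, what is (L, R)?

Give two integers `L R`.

Round 1 (k=29): L=66 R=38
Round 2 (k=21): L=38 R=103
Round 3 (k=17): L=103 R=248
Round 4 (k=4): L=248 R=128
Round 5 (k=29): L=128 R=127
Round 6 (k=38): L=127 R=97

Answer: 127 97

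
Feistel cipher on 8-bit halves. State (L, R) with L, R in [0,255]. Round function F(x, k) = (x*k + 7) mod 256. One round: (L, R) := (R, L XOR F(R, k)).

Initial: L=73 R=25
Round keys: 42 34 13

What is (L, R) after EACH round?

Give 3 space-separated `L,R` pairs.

Round 1 (k=42): L=25 R=104
Round 2 (k=34): L=104 R=206
Round 3 (k=13): L=206 R=21

Answer: 25,104 104,206 206,21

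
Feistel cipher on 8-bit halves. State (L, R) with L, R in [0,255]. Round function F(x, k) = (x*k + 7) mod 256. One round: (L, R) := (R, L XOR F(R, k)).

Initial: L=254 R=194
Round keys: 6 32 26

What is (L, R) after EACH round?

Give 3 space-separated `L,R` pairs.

Round 1 (k=6): L=194 R=109
Round 2 (k=32): L=109 R=101
Round 3 (k=26): L=101 R=36

Answer: 194,109 109,101 101,36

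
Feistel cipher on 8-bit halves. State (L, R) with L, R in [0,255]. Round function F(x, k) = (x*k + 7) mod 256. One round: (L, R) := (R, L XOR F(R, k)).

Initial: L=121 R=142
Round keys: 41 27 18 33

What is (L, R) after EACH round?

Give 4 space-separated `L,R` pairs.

Round 1 (k=41): L=142 R=188
Round 2 (k=27): L=188 R=85
Round 3 (k=18): L=85 R=189
Round 4 (k=33): L=189 R=49

Answer: 142,188 188,85 85,189 189,49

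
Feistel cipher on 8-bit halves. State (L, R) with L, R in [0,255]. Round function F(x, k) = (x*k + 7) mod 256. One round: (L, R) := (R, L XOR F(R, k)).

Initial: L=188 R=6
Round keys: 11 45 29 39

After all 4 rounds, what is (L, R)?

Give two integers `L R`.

Answer: 152 49

Derivation:
Round 1 (k=11): L=6 R=245
Round 2 (k=45): L=245 R=30
Round 3 (k=29): L=30 R=152
Round 4 (k=39): L=152 R=49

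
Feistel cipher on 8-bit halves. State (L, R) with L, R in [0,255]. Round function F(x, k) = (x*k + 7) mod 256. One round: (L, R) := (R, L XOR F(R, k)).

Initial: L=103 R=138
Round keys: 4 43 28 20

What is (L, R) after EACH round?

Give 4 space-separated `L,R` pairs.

Answer: 138,72 72,149 149,27 27,182

Derivation:
Round 1 (k=4): L=138 R=72
Round 2 (k=43): L=72 R=149
Round 3 (k=28): L=149 R=27
Round 4 (k=20): L=27 R=182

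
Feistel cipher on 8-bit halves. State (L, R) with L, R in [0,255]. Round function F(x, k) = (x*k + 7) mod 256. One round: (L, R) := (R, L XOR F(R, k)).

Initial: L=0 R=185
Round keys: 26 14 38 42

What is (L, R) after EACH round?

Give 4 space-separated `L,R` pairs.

Answer: 185,209 209,204 204,158 158,63

Derivation:
Round 1 (k=26): L=185 R=209
Round 2 (k=14): L=209 R=204
Round 3 (k=38): L=204 R=158
Round 4 (k=42): L=158 R=63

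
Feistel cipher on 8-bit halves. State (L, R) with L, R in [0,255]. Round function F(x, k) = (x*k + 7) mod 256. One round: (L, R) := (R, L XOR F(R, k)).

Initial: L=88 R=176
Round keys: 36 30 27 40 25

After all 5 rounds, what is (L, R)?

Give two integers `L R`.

Answer: 86 88

Derivation:
Round 1 (k=36): L=176 R=159
Round 2 (k=30): L=159 R=25
Round 3 (k=27): L=25 R=53
Round 4 (k=40): L=53 R=86
Round 5 (k=25): L=86 R=88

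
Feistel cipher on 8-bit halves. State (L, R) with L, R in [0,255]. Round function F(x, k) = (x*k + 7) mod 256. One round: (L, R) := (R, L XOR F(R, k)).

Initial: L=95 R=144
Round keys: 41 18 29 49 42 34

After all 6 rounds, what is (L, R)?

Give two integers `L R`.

Answer: 25 223

Derivation:
Round 1 (k=41): L=144 R=72
Round 2 (k=18): L=72 R=135
Round 3 (k=29): L=135 R=26
Round 4 (k=49): L=26 R=134
Round 5 (k=42): L=134 R=25
Round 6 (k=34): L=25 R=223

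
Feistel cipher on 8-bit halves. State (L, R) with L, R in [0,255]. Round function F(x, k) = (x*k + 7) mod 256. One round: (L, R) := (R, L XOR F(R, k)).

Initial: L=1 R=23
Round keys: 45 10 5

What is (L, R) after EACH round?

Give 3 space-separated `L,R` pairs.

Answer: 23,19 19,210 210,50

Derivation:
Round 1 (k=45): L=23 R=19
Round 2 (k=10): L=19 R=210
Round 3 (k=5): L=210 R=50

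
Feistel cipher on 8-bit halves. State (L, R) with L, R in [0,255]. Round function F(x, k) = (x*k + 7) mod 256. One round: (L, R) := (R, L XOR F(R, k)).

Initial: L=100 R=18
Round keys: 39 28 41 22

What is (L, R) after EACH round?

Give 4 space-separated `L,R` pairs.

Round 1 (k=39): L=18 R=161
Round 2 (k=28): L=161 R=177
Round 3 (k=41): L=177 R=193
Round 4 (k=22): L=193 R=44

Answer: 18,161 161,177 177,193 193,44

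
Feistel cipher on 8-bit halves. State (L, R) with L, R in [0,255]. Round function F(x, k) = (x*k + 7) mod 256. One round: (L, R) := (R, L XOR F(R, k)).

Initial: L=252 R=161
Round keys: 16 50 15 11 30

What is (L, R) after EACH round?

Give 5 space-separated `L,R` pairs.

Round 1 (k=16): L=161 R=235
Round 2 (k=50): L=235 R=76
Round 3 (k=15): L=76 R=144
Round 4 (k=11): L=144 R=123
Round 5 (k=30): L=123 R=225

Answer: 161,235 235,76 76,144 144,123 123,225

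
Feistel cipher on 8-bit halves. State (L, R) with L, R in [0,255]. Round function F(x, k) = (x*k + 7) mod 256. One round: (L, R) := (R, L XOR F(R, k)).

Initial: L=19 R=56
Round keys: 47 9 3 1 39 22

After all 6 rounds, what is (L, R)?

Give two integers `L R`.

Round 1 (k=47): L=56 R=92
Round 2 (k=9): L=92 R=123
Round 3 (k=3): L=123 R=36
Round 4 (k=1): L=36 R=80
Round 5 (k=39): L=80 R=19
Round 6 (k=22): L=19 R=249

Answer: 19 249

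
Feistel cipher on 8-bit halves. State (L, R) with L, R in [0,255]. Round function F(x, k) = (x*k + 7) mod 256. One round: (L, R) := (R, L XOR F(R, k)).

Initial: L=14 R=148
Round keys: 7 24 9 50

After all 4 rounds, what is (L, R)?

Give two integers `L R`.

Answer: 151 174

Derivation:
Round 1 (k=7): L=148 R=29
Round 2 (k=24): L=29 R=43
Round 3 (k=9): L=43 R=151
Round 4 (k=50): L=151 R=174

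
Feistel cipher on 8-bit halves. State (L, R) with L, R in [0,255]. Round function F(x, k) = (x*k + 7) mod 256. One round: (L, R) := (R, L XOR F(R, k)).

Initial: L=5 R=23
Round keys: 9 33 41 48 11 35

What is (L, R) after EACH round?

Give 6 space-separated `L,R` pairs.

Answer: 23,211 211,45 45,239 239,250 250,42 42,63

Derivation:
Round 1 (k=9): L=23 R=211
Round 2 (k=33): L=211 R=45
Round 3 (k=41): L=45 R=239
Round 4 (k=48): L=239 R=250
Round 5 (k=11): L=250 R=42
Round 6 (k=35): L=42 R=63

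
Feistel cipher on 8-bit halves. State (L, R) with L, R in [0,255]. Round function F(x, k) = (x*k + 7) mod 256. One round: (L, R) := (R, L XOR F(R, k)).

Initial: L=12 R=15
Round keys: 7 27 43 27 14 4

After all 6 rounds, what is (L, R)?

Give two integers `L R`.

Round 1 (k=7): L=15 R=124
Round 2 (k=27): L=124 R=20
Round 3 (k=43): L=20 R=31
Round 4 (k=27): L=31 R=88
Round 5 (k=14): L=88 R=200
Round 6 (k=4): L=200 R=127

Answer: 200 127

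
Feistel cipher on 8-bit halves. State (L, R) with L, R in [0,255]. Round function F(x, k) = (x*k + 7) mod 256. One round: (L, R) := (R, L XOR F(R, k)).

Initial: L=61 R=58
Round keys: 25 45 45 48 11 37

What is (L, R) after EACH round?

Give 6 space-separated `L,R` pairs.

Round 1 (k=25): L=58 R=140
Round 2 (k=45): L=140 R=153
Round 3 (k=45): L=153 R=96
Round 4 (k=48): L=96 R=158
Round 5 (k=11): L=158 R=177
Round 6 (k=37): L=177 R=2

Answer: 58,140 140,153 153,96 96,158 158,177 177,2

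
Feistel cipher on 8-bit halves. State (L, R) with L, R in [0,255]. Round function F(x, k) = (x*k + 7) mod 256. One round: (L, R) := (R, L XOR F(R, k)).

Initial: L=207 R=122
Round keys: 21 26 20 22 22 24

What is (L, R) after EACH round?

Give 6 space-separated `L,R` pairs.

Answer: 122,198 198,89 89,61 61,28 28,82 82,171

Derivation:
Round 1 (k=21): L=122 R=198
Round 2 (k=26): L=198 R=89
Round 3 (k=20): L=89 R=61
Round 4 (k=22): L=61 R=28
Round 5 (k=22): L=28 R=82
Round 6 (k=24): L=82 R=171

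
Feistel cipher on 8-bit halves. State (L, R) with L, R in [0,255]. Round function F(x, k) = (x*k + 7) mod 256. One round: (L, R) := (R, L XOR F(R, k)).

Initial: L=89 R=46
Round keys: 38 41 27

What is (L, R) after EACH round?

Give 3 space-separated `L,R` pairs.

Answer: 46,130 130,247 247,150

Derivation:
Round 1 (k=38): L=46 R=130
Round 2 (k=41): L=130 R=247
Round 3 (k=27): L=247 R=150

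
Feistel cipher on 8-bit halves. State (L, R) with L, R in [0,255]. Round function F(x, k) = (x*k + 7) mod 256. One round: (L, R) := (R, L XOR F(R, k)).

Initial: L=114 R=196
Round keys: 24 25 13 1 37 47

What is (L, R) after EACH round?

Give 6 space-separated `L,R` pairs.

Round 1 (k=24): L=196 R=21
Round 2 (k=25): L=21 R=208
Round 3 (k=13): L=208 R=130
Round 4 (k=1): L=130 R=89
Round 5 (k=37): L=89 R=102
Round 6 (k=47): L=102 R=152

Answer: 196,21 21,208 208,130 130,89 89,102 102,152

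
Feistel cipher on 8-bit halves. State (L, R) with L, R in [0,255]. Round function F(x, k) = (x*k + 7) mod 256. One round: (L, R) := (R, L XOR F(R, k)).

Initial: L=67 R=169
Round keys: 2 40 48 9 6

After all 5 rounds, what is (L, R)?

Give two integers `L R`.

Round 1 (k=2): L=169 R=26
Round 2 (k=40): L=26 R=190
Round 3 (k=48): L=190 R=189
Round 4 (k=9): L=189 R=18
Round 5 (k=6): L=18 R=206

Answer: 18 206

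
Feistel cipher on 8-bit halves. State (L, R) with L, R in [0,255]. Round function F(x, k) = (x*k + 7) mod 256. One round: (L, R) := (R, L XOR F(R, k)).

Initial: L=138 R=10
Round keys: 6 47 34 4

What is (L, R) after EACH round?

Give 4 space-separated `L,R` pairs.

Round 1 (k=6): L=10 R=201
Round 2 (k=47): L=201 R=228
Round 3 (k=34): L=228 R=134
Round 4 (k=4): L=134 R=251

Answer: 10,201 201,228 228,134 134,251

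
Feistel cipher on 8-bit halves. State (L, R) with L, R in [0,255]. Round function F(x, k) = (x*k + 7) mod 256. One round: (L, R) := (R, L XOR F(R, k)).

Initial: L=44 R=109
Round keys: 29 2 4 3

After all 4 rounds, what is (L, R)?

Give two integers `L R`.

Answer: 131 98

Derivation:
Round 1 (k=29): L=109 R=76
Round 2 (k=2): L=76 R=242
Round 3 (k=4): L=242 R=131
Round 4 (k=3): L=131 R=98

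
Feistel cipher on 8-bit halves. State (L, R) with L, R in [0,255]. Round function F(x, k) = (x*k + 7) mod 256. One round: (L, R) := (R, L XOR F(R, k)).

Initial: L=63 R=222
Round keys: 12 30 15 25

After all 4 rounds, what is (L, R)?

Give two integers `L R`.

Answer: 142 92

Derivation:
Round 1 (k=12): L=222 R=80
Round 2 (k=30): L=80 R=185
Round 3 (k=15): L=185 R=142
Round 4 (k=25): L=142 R=92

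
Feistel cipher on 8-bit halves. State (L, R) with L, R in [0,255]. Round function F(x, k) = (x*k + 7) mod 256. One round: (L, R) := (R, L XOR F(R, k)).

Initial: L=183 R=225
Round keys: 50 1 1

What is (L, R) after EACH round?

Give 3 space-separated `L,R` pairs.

Round 1 (k=50): L=225 R=78
Round 2 (k=1): L=78 R=180
Round 3 (k=1): L=180 R=245

Answer: 225,78 78,180 180,245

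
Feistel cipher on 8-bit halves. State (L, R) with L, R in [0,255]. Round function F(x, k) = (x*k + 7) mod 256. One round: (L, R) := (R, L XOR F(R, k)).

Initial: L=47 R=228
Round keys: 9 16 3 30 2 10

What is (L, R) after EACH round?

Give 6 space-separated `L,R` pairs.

Answer: 228,36 36,163 163,212 212,124 124,43 43,201

Derivation:
Round 1 (k=9): L=228 R=36
Round 2 (k=16): L=36 R=163
Round 3 (k=3): L=163 R=212
Round 4 (k=30): L=212 R=124
Round 5 (k=2): L=124 R=43
Round 6 (k=10): L=43 R=201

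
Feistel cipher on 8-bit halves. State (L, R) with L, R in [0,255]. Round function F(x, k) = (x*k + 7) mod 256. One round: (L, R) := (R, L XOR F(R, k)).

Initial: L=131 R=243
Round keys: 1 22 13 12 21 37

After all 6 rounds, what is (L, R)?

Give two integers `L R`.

Answer: 80 126

Derivation:
Round 1 (k=1): L=243 R=121
Round 2 (k=22): L=121 R=158
Round 3 (k=13): L=158 R=116
Round 4 (k=12): L=116 R=233
Round 5 (k=21): L=233 R=80
Round 6 (k=37): L=80 R=126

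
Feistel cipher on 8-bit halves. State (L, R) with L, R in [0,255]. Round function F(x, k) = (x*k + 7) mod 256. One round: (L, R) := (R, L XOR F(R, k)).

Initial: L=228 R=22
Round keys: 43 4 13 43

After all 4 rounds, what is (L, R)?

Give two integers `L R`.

Round 1 (k=43): L=22 R=93
Round 2 (k=4): L=93 R=109
Round 3 (k=13): L=109 R=205
Round 4 (k=43): L=205 R=27

Answer: 205 27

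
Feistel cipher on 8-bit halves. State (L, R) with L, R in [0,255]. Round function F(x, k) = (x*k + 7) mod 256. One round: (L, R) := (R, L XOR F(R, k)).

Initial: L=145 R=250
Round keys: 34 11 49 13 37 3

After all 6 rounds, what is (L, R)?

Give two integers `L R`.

Answer: 15 216

Derivation:
Round 1 (k=34): L=250 R=170
Round 2 (k=11): L=170 R=175
Round 3 (k=49): L=175 R=44
Round 4 (k=13): L=44 R=236
Round 5 (k=37): L=236 R=15
Round 6 (k=3): L=15 R=216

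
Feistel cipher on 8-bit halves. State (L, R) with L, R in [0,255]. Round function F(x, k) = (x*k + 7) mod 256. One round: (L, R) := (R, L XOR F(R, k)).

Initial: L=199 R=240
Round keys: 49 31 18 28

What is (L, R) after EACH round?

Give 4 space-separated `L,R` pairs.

Answer: 240,48 48,39 39,245 245,244

Derivation:
Round 1 (k=49): L=240 R=48
Round 2 (k=31): L=48 R=39
Round 3 (k=18): L=39 R=245
Round 4 (k=28): L=245 R=244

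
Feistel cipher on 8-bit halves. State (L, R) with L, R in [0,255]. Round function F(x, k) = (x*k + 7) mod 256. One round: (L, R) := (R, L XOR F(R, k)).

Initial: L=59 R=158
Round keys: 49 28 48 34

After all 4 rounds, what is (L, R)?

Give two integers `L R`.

Answer: 73 232

Derivation:
Round 1 (k=49): L=158 R=126
Round 2 (k=28): L=126 R=81
Round 3 (k=48): L=81 R=73
Round 4 (k=34): L=73 R=232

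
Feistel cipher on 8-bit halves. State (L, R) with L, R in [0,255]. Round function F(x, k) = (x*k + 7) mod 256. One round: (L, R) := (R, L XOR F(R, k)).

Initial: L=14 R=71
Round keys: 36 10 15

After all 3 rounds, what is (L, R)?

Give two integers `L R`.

Round 1 (k=36): L=71 R=13
Round 2 (k=10): L=13 R=206
Round 3 (k=15): L=206 R=20

Answer: 206 20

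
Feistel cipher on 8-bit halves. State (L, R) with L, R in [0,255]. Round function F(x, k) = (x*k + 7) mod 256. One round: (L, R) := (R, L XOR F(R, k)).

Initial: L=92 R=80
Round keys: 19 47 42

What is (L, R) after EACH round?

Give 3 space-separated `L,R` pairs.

Answer: 80,171 171,60 60,116

Derivation:
Round 1 (k=19): L=80 R=171
Round 2 (k=47): L=171 R=60
Round 3 (k=42): L=60 R=116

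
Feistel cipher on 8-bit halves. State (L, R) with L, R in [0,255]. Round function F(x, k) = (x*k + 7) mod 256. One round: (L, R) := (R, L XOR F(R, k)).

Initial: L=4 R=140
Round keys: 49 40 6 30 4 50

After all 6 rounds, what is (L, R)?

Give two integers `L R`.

Round 1 (k=49): L=140 R=215
Round 2 (k=40): L=215 R=19
Round 3 (k=6): L=19 R=174
Round 4 (k=30): L=174 R=120
Round 5 (k=4): L=120 R=73
Round 6 (k=50): L=73 R=49

Answer: 73 49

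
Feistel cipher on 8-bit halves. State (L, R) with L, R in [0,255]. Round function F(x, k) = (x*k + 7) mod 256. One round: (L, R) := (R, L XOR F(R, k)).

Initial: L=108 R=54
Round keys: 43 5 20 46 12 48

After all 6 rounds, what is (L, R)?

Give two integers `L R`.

Round 1 (k=43): L=54 R=117
Round 2 (k=5): L=117 R=102
Round 3 (k=20): L=102 R=138
Round 4 (k=46): L=138 R=181
Round 5 (k=12): L=181 R=9
Round 6 (k=48): L=9 R=2

Answer: 9 2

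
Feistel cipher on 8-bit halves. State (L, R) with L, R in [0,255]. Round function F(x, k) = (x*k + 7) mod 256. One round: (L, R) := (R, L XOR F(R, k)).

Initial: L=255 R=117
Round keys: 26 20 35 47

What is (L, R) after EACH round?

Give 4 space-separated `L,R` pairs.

Answer: 117,22 22,202 202,179 179,46

Derivation:
Round 1 (k=26): L=117 R=22
Round 2 (k=20): L=22 R=202
Round 3 (k=35): L=202 R=179
Round 4 (k=47): L=179 R=46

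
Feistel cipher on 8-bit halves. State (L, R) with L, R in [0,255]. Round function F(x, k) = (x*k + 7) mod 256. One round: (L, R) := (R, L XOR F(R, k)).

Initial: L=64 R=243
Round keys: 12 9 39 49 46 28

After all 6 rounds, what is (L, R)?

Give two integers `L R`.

Round 1 (k=12): L=243 R=43
Round 2 (k=9): L=43 R=121
Round 3 (k=39): L=121 R=93
Round 4 (k=49): L=93 R=173
Round 5 (k=46): L=173 R=64
Round 6 (k=28): L=64 R=170

Answer: 64 170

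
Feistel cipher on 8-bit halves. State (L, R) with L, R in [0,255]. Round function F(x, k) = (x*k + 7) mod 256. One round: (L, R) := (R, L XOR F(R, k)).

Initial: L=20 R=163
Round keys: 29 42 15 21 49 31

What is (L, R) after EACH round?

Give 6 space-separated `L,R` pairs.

Round 1 (k=29): L=163 R=106
Round 2 (k=42): L=106 R=200
Round 3 (k=15): L=200 R=213
Round 4 (k=21): L=213 R=72
Round 5 (k=49): L=72 R=26
Round 6 (k=31): L=26 R=101

Answer: 163,106 106,200 200,213 213,72 72,26 26,101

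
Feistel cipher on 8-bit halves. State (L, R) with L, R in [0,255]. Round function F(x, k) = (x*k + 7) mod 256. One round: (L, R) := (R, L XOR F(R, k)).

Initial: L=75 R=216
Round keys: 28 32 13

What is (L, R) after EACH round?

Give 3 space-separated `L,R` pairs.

Round 1 (k=28): L=216 R=236
Round 2 (k=32): L=236 R=95
Round 3 (k=13): L=95 R=54

Answer: 216,236 236,95 95,54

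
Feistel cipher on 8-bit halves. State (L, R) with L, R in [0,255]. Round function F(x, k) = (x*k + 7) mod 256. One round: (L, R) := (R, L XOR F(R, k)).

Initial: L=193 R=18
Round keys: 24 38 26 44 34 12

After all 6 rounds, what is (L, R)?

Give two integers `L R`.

Round 1 (k=24): L=18 R=118
Round 2 (k=38): L=118 R=153
Round 3 (k=26): L=153 R=231
Round 4 (k=44): L=231 R=34
Round 5 (k=34): L=34 R=108
Round 6 (k=12): L=108 R=53

Answer: 108 53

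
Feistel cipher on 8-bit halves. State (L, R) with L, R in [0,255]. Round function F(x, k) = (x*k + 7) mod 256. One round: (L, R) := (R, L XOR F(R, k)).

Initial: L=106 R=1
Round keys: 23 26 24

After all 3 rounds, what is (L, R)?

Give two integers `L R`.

Round 1 (k=23): L=1 R=116
Round 2 (k=26): L=116 R=206
Round 3 (k=24): L=206 R=35

Answer: 206 35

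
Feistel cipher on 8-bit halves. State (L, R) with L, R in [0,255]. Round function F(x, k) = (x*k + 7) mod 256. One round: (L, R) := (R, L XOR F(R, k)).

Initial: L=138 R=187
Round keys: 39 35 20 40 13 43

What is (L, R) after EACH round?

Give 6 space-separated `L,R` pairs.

Answer: 187,14 14,74 74,193 193,101 101,233 233,79

Derivation:
Round 1 (k=39): L=187 R=14
Round 2 (k=35): L=14 R=74
Round 3 (k=20): L=74 R=193
Round 4 (k=40): L=193 R=101
Round 5 (k=13): L=101 R=233
Round 6 (k=43): L=233 R=79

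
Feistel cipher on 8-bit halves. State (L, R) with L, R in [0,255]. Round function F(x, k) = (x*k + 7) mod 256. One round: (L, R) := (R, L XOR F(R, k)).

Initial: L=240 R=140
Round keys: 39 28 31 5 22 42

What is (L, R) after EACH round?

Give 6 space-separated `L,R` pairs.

Round 1 (k=39): L=140 R=171
Round 2 (k=28): L=171 R=55
Round 3 (k=31): L=55 R=27
Round 4 (k=5): L=27 R=185
Round 5 (k=22): L=185 R=246
Round 6 (k=42): L=246 R=218

Answer: 140,171 171,55 55,27 27,185 185,246 246,218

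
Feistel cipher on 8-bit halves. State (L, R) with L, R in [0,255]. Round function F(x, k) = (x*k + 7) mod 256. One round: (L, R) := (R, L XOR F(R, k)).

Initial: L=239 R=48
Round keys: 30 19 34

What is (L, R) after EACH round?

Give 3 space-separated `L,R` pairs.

Round 1 (k=30): L=48 R=72
Round 2 (k=19): L=72 R=111
Round 3 (k=34): L=111 R=141

Answer: 48,72 72,111 111,141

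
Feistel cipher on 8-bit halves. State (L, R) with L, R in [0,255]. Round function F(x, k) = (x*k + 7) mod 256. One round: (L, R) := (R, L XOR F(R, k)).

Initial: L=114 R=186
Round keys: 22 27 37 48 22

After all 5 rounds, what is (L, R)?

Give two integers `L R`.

Answer: 239 143

Derivation:
Round 1 (k=22): L=186 R=113
Round 2 (k=27): L=113 R=72
Round 3 (k=37): L=72 R=30
Round 4 (k=48): L=30 R=239
Round 5 (k=22): L=239 R=143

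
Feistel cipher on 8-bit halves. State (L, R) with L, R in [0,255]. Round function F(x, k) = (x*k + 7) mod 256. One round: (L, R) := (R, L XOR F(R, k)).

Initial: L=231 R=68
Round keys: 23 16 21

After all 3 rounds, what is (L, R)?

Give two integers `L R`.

Round 1 (k=23): L=68 R=196
Round 2 (k=16): L=196 R=3
Round 3 (k=21): L=3 R=130

Answer: 3 130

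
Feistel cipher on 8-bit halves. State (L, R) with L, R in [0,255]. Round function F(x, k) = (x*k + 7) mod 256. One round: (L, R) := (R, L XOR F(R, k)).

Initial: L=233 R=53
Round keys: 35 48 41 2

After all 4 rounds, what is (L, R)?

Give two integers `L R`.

Round 1 (k=35): L=53 R=175
Round 2 (k=48): L=175 R=226
Round 3 (k=41): L=226 R=150
Round 4 (k=2): L=150 R=209

Answer: 150 209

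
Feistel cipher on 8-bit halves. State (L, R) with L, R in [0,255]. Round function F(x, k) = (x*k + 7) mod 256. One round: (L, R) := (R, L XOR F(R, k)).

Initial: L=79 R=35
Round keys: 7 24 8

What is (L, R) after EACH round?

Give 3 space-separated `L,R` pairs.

Answer: 35,179 179,236 236,212

Derivation:
Round 1 (k=7): L=35 R=179
Round 2 (k=24): L=179 R=236
Round 3 (k=8): L=236 R=212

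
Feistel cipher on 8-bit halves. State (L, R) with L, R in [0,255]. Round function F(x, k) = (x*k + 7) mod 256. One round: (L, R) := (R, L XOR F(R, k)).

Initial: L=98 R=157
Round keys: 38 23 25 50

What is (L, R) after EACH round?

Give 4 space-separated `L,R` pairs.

Round 1 (k=38): L=157 R=55
Round 2 (k=23): L=55 R=101
Round 3 (k=25): L=101 R=211
Round 4 (k=50): L=211 R=88

Answer: 157,55 55,101 101,211 211,88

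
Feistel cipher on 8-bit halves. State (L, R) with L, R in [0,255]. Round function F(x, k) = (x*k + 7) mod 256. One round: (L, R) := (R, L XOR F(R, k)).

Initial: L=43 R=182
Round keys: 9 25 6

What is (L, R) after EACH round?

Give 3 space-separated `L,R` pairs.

Round 1 (k=9): L=182 R=70
Round 2 (k=25): L=70 R=107
Round 3 (k=6): L=107 R=207

Answer: 182,70 70,107 107,207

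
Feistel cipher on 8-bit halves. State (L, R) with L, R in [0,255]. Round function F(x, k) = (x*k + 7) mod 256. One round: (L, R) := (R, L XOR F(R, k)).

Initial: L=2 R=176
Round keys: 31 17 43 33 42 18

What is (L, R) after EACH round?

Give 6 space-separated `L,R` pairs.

Answer: 176,85 85,28 28,238 238,169 169,47 47,252

Derivation:
Round 1 (k=31): L=176 R=85
Round 2 (k=17): L=85 R=28
Round 3 (k=43): L=28 R=238
Round 4 (k=33): L=238 R=169
Round 5 (k=42): L=169 R=47
Round 6 (k=18): L=47 R=252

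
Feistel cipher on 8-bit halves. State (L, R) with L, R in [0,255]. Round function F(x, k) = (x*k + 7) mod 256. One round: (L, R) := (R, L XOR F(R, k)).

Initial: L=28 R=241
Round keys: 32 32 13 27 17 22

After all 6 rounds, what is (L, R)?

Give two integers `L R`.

Round 1 (k=32): L=241 R=59
Round 2 (k=32): L=59 R=150
Round 3 (k=13): L=150 R=158
Round 4 (k=27): L=158 R=39
Round 5 (k=17): L=39 R=0
Round 6 (k=22): L=0 R=32

Answer: 0 32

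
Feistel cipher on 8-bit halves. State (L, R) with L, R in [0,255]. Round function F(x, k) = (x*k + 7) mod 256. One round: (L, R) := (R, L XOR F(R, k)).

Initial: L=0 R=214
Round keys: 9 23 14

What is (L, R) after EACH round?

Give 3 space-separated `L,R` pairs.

Answer: 214,141 141,100 100,242

Derivation:
Round 1 (k=9): L=214 R=141
Round 2 (k=23): L=141 R=100
Round 3 (k=14): L=100 R=242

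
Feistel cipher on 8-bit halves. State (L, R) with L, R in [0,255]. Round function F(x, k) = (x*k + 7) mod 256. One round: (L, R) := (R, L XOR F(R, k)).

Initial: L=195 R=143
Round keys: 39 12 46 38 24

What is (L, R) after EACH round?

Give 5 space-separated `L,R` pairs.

Round 1 (k=39): L=143 R=19
Round 2 (k=12): L=19 R=100
Round 3 (k=46): L=100 R=236
Round 4 (k=38): L=236 R=107
Round 5 (k=24): L=107 R=227

Answer: 143,19 19,100 100,236 236,107 107,227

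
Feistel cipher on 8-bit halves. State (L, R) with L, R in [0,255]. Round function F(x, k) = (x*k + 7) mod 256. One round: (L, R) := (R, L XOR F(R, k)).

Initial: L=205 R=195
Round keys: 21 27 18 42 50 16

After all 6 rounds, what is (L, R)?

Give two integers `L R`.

Round 1 (k=21): L=195 R=203
Round 2 (k=27): L=203 R=179
Round 3 (k=18): L=179 R=86
Round 4 (k=42): L=86 R=144
Round 5 (k=50): L=144 R=113
Round 6 (k=16): L=113 R=135

Answer: 113 135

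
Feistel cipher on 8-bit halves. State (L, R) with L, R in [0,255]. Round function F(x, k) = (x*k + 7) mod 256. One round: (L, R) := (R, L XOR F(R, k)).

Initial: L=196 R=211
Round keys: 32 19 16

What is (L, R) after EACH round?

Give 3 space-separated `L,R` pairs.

Round 1 (k=32): L=211 R=163
Round 2 (k=19): L=163 R=243
Round 3 (k=16): L=243 R=148

Answer: 211,163 163,243 243,148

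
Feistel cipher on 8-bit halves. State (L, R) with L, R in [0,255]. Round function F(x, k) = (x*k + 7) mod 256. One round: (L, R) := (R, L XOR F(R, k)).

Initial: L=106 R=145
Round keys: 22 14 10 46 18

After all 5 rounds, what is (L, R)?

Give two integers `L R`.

Answer: 159 85

Derivation:
Round 1 (k=22): L=145 R=23
Round 2 (k=14): L=23 R=216
Round 3 (k=10): L=216 R=96
Round 4 (k=46): L=96 R=159
Round 5 (k=18): L=159 R=85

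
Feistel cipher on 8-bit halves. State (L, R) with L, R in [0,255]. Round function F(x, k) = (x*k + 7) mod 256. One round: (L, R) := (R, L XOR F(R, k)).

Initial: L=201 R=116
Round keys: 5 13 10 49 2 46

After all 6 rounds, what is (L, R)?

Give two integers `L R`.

Answer: 142 172

Derivation:
Round 1 (k=5): L=116 R=130
Round 2 (k=13): L=130 R=213
Round 3 (k=10): L=213 R=219
Round 4 (k=49): L=219 R=39
Round 5 (k=2): L=39 R=142
Round 6 (k=46): L=142 R=172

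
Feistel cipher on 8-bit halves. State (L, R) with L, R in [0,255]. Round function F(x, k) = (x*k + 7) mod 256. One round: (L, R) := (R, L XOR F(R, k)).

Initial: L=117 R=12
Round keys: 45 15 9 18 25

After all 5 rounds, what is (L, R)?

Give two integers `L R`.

Round 1 (k=45): L=12 R=86
Round 2 (k=15): L=86 R=29
Round 3 (k=9): L=29 R=90
Round 4 (k=18): L=90 R=70
Round 5 (k=25): L=70 R=135

Answer: 70 135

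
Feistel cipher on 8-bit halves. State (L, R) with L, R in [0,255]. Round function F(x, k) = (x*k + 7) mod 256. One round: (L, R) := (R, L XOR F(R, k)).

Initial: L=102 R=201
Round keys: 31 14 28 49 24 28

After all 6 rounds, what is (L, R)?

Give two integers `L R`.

Answer: 240 87

Derivation:
Round 1 (k=31): L=201 R=56
Round 2 (k=14): L=56 R=222
Round 3 (k=28): L=222 R=119
Round 4 (k=49): L=119 R=16
Round 5 (k=24): L=16 R=240
Round 6 (k=28): L=240 R=87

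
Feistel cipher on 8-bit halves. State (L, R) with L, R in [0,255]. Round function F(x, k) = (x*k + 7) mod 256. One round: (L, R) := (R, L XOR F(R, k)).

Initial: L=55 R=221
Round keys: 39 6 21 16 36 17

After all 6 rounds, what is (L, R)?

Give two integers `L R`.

Round 1 (k=39): L=221 R=133
Round 2 (k=6): L=133 R=248
Round 3 (k=21): L=248 R=218
Round 4 (k=16): L=218 R=95
Round 5 (k=36): L=95 R=185
Round 6 (k=17): L=185 R=15

Answer: 185 15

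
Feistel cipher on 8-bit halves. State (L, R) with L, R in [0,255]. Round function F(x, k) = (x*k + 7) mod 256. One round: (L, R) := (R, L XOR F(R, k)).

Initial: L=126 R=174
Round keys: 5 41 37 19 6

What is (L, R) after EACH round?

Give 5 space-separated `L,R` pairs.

Answer: 174,19 19,188 188,32 32,219 219,9

Derivation:
Round 1 (k=5): L=174 R=19
Round 2 (k=41): L=19 R=188
Round 3 (k=37): L=188 R=32
Round 4 (k=19): L=32 R=219
Round 5 (k=6): L=219 R=9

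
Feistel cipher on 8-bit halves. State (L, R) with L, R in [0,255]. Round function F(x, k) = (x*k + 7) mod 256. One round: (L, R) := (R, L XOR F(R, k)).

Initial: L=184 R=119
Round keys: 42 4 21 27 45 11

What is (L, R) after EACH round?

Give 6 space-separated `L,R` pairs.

Answer: 119,53 53,172 172,22 22,245 245,14 14,84

Derivation:
Round 1 (k=42): L=119 R=53
Round 2 (k=4): L=53 R=172
Round 3 (k=21): L=172 R=22
Round 4 (k=27): L=22 R=245
Round 5 (k=45): L=245 R=14
Round 6 (k=11): L=14 R=84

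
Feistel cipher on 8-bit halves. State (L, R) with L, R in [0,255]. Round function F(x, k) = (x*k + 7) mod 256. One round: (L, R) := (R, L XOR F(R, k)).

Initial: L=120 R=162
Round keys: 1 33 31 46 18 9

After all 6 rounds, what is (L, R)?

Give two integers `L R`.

Round 1 (k=1): L=162 R=209
Round 2 (k=33): L=209 R=90
Round 3 (k=31): L=90 R=60
Round 4 (k=46): L=60 R=149
Round 5 (k=18): L=149 R=189
Round 6 (k=9): L=189 R=57

Answer: 189 57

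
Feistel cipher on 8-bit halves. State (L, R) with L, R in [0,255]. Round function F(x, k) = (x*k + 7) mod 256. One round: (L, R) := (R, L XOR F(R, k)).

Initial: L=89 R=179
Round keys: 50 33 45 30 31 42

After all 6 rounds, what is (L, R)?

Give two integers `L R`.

Answer: 101 48

Derivation:
Round 1 (k=50): L=179 R=164
Round 2 (k=33): L=164 R=152
Round 3 (k=45): L=152 R=27
Round 4 (k=30): L=27 R=169
Round 5 (k=31): L=169 R=101
Round 6 (k=42): L=101 R=48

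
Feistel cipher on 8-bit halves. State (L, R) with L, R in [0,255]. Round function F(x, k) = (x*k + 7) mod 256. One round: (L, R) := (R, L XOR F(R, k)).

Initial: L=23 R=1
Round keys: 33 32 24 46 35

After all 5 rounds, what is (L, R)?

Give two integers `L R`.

Round 1 (k=33): L=1 R=63
Round 2 (k=32): L=63 R=230
Round 3 (k=24): L=230 R=168
Round 4 (k=46): L=168 R=209
Round 5 (k=35): L=209 R=50

Answer: 209 50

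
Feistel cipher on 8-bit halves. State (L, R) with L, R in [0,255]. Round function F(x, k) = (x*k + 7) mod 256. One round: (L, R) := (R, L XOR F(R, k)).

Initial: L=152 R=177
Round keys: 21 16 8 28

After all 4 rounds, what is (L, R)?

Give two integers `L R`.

Answer: 163 45

Derivation:
Round 1 (k=21): L=177 R=20
Round 2 (k=16): L=20 R=246
Round 3 (k=8): L=246 R=163
Round 4 (k=28): L=163 R=45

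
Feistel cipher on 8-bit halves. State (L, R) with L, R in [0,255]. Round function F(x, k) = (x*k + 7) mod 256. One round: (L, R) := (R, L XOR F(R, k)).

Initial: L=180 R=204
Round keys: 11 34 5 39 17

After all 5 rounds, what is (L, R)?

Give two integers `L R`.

Answer: 61 191

Derivation:
Round 1 (k=11): L=204 R=127
Round 2 (k=34): L=127 R=41
Round 3 (k=5): L=41 R=171
Round 4 (k=39): L=171 R=61
Round 5 (k=17): L=61 R=191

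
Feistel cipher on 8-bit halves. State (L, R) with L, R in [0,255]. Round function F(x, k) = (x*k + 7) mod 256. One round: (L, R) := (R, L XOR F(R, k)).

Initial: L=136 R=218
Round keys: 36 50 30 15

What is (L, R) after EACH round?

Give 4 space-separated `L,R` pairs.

Round 1 (k=36): L=218 R=39
Round 2 (k=50): L=39 R=127
Round 3 (k=30): L=127 R=206
Round 4 (k=15): L=206 R=102

Answer: 218,39 39,127 127,206 206,102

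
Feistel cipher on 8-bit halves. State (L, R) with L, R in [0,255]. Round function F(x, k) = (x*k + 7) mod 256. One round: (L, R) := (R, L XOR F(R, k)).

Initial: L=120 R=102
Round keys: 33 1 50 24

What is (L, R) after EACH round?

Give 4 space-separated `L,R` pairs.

Answer: 102,85 85,58 58,14 14,109

Derivation:
Round 1 (k=33): L=102 R=85
Round 2 (k=1): L=85 R=58
Round 3 (k=50): L=58 R=14
Round 4 (k=24): L=14 R=109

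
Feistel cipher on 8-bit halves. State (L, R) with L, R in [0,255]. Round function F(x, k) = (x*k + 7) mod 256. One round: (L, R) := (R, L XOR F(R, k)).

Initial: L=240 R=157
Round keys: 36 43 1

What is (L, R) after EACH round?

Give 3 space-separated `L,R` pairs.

Answer: 157,235 235,29 29,207

Derivation:
Round 1 (k=36): L=157 R=235
Round 2 (k=43): L=235 R=29
Round 3 (k=1): L=29 R=207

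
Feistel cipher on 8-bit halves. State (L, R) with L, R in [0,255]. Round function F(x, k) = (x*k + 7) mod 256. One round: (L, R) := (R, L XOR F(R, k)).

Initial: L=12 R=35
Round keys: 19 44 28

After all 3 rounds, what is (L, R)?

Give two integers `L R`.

Round 1 (k=19): L=35 R=172
Round 2 (k=44): L=172 R=180
Round 3 (k=28): L=180 R=27

Answer: 180 27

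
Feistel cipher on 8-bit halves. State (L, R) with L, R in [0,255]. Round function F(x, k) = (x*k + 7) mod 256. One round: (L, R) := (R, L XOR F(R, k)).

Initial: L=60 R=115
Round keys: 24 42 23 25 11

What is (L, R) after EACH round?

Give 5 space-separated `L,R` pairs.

Answer: 115,243 243,150 150,114 114,191 191,78

Derivation:
Round 1 (k=24): L=115 R=243
Round 2 (k=42): L=243 R=150
Round 3 (k=23): L=150 R=114
Round 4 (k=25): L=114 R=191
Round 5 (k=11): L=191 R=78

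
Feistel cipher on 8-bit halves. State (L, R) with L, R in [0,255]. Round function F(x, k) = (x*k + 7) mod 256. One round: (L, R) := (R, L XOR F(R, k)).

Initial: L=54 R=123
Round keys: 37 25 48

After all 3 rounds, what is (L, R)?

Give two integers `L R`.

Answer: 68 63

Derivation:
Round 1 (k=37): L=123 R=248
Round 2 (k=25): L=248 R=68
Round 3 (k=48): L=68 R=63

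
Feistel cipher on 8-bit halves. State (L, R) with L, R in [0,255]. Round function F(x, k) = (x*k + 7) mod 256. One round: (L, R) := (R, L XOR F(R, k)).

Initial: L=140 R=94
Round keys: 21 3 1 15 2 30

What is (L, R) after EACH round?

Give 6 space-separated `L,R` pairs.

Answer: 94,49 49,196 196,250 250,105 105,35 35,72

Derivation:
Round 1 (k=21): L=94 R=49
Round 2 (k=3): L=49 R=196
Round 3 (k=1): L=196 R=250
Round 4 (k=15): L=250 R=105
Round 5 (k=2): L=105 R=35
Round 6 (k=30): L=35 R=72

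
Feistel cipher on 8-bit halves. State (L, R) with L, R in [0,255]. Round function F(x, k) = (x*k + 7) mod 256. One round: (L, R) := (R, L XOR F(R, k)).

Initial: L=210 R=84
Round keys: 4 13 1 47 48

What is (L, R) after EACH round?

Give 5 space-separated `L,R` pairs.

Round 1 (k=4): L=84 R=133
Round 2 (k=13): L=133 R=156
Round 3 (k=1): L=156 R=38
Round 4 (k=47): L=38 R=157
Round 5 (k=48): L=157 R=81

Answer: 84,133 133,156 156,38 38,157 157,81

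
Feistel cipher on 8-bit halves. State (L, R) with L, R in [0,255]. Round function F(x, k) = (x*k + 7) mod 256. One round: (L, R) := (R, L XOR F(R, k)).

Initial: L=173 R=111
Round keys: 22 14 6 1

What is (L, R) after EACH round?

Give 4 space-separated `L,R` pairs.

Round 1 (k=22): L=111 R=60
Round 2 (k=14): L=60 R=32
Round 3 (k=6): L=32 R=251
Round 4 (k=1): L=251 R=34

Answer: 111,60 60,32 32,251 251,34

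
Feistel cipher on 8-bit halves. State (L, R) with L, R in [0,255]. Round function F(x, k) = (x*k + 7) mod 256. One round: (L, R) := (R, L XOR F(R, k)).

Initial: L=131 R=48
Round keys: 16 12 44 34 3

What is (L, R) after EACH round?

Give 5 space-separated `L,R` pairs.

Round 1 (k=16): L=48 R=132
Round 2 (k=12): L=132 R=7
Round 3 (k=44): L=7 R=191
Round 4 (k=34): L=191 R=98
Round 5 (k=3): L=98 R=146

Answer: 48,132 132,7 7,191 191,98 98,146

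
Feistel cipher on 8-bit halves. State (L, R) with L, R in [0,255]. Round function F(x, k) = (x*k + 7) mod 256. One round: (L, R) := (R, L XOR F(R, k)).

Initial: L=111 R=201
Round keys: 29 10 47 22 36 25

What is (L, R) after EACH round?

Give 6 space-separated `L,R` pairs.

Answer: 201,163 163,172 172,56 56,123 123,107 107,1

Derivation:
Round 1 (k=29): L=201 R=163
Round 2 (k=10): L=163 R=172
Round 3 (k=47): L=172 R=56
Round 4 (k=22): L=56 R=123
Round 5 (k=36): L=123 R=107
Round 6 (k=25): L=107 R=1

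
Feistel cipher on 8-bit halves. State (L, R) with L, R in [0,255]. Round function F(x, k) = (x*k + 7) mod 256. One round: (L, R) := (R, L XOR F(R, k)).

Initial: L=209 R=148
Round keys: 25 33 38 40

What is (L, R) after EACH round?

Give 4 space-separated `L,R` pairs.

Answer: 148,170 170,101 101,175 175,58

Derivation:
Round 1 (k=25): L=148 R=170
Round 2 (k=33): L=170 R=101
Round 3 (k=38): L=101 R=175
Round 4 (k=40): L=175 R=58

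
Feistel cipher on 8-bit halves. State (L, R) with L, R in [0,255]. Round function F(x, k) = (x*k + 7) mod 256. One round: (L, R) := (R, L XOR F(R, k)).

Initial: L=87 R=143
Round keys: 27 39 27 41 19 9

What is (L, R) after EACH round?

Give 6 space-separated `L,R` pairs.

Round 1 (k=27): L=143 R=75
Round 2 (k=39): L=75 R=251
Round 3 (k=27): L=251 R=203
Round 4 (k=41): L=203 R=113
Round 5 (k=19): L=113 R=161
Round 6 (k=9): L=161 R=193

Answer: 143,75 75,251 251,203 203,113 113,161 161,193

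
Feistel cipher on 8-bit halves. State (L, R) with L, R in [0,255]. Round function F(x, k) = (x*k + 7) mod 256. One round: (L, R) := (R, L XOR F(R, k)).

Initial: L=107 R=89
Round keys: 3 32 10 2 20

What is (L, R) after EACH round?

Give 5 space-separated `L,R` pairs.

Answer: 89,121 121,126 126,138 138,101 101,97

Derivation:
Round 1 (k=3): L=89 R=121
Round 2 (k=32): L=121 R=126
Round 3 (k=10): L=126 R=138
Round 4 (k=2): L=138 R=101
Round 5 (k=20): L=101 R=97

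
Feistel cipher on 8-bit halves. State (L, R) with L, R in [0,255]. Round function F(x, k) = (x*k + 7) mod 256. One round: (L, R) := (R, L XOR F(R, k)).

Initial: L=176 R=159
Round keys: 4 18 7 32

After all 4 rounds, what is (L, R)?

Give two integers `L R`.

Round 1 (k=4): L=159 R=51
Round 2 (k=18): L=51 R=2
Round 3 (k=7): L=2 R=38
Round 4 (k=32): L=38 R=197

Answer: 38 197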